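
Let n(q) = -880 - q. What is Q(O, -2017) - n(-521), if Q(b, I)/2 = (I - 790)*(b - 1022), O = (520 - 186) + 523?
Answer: 926669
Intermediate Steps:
O = 857 (O = 334 + 523 = 857)
Q(b, I) = 2*(-1022 + b)*(-790 + I) (Q(b, I) = 2*((I - 790)*(b - 1022)) = 2*((-790 + I)*(-1022 + b)) = 2*((-1022 + b)*(-790 + I)) = 2*(-1022 + b)*(-790 + I))
Q(O, -2017) - n(-521) = (1614760 - 2044*(-2017) - 1580*857 + 2*(-2017)*857) - (-880 - 1*(-521)) = (1614760 + 4122748 - 1354060 - 3457138) - (-880 + 521) = 926310 - 1*(-359) = 926310 + 359 = 926669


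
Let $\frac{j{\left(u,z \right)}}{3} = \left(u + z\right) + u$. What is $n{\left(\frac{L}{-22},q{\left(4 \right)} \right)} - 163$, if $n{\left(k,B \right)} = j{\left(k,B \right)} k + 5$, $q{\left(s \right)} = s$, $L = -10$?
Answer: $- \frac{18308}{121} \approx -151.31$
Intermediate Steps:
$j{\left(u,z \right)} = 3 z + 6 u$ ($j{\left(u,z \right)} = 3 \left(\left(u + z\right) + u\right) = 3 \left(z + 2 u\right) = 3 z + 6 u$)
$n{\left(k,B \right)} = 5 + k \left(3 B + 6 k\right)$ ($n{\left(k,B \right)} = \left(3 B + 6 k\right) k + 5 = k \left(3 B + 6 k\right) + 5 = 5 + k \left(3 B + 6 k\right)$)
$n{\left(\frac{L}{-22},q{\left(4 \right)} \right)} - 163 = \left(5 + 3 \left(- \frac{10}{-22}\right) \left(4 + 2 \left(- \frac{10}{-22}\right)\right)\right) - 163 = \left(5 + 3 \left(\left(-10\right) \left(- \frac{1}{22}\right)\right) \left(4 + 2 \left(\left(-10\right) \left(- \frac{1}{22}\right)\right)\right)\right) - 163 = \left(5 + 3 \cdot \frac{5}{11} \left(4 + 2 \cdot \frac{5}{11}\right)\right) - 163 = \left(5 + 3 \cdot \frac{5}{11} \left(4 + \frac{10}{11}\right)\right) - 163 = \left(5 + 3 \cdot \frac{5}{11} \cdot \frac{54}{11}\right) - 163 = \left(5 + \frac{810}{121}\right) - 163 = \frac{1415}{121} - 163 = - \frac{18308}{121}$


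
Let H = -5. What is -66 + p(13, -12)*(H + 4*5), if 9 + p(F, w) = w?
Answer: -381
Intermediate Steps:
p(F, w) = -9 + w
-66 + p(13, -12)*(H + 4*5) = -66 + (-9 - 12)*(-5 + 4*5) = -66 - 21*(-5 + 20) = -66 - 21*15 = -66 - 315 = -381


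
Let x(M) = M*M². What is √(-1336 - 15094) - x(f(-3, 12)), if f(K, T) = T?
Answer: -1728 + I*√16430 ≈ -1728.0 + 128.18*I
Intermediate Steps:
x(M) = M³
√(-1336 - 15094) - x(f(-3, 12)) = √(-1336 - 15094) - 1*12³ = √(-16430) - 1*1728 = I*√16430 - 1728 = -1728 + I*√16430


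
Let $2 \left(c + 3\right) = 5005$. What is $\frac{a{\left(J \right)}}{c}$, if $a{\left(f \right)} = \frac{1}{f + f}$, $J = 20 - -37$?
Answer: $\frac{1}{284943} \approx 3.5095 \cdot 10^{-6}$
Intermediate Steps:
$c = \frac{4999}{2}$ ($c = -3 + \frac{1}{2} \cdot 5005 = -3 + \frac{5005}{2} = \frac{4999}{2} \approx 2499.5$)
$J = 57$ ($J = 20 + 37 = 57$)
$a{\left(f \right)} = \frac{1}{2 f}$
$\frac{a{\left(J \right)}}{c} = \frac{\frac{1}{2} \cdot \frac{1}{57}}{\frac{4999}{2}} = \frac{1}{2} \cdot \frac{1}{57} \cdot \frac{2}{4999} = \frac{1}{114} \cdot \frac{2}{4999} = \frac{1}{284943}$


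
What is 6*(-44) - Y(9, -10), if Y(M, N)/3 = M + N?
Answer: -261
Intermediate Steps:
Y(M, N) = 3*M + 3*N (Y(M, N) = 3*(M + N) = 3*M + 3*N)
6*(-44) - Y(9, -10) = 6*(-44) - (3*9 + 3*(-10)) = -264 - (27 - 30) = -264 - 1*(-3) = -264 + 3 = -261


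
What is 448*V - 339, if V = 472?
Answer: 211117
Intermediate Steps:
448*V - 339 = 448*472 - 339 = 211456 - 339 = 211117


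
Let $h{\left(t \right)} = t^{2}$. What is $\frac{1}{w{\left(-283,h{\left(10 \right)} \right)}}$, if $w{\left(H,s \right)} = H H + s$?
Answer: $\frac{1}{80189} \approx 1.2471 \cdot 10^{-5}$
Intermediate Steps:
$w{\left(H,s \right)} = s + H^{2}$ ($w{\left(H,s \right)} = H^{2} + s = s + H^{2}$)
$\frac{1}{w{\left(-283,h{\left(10 \right)} \right)}} = \frac{1}{10^{2} + \left(-283\right)^{2}} = \frac{1}{100 + 80089} = \frac{1}{80189}$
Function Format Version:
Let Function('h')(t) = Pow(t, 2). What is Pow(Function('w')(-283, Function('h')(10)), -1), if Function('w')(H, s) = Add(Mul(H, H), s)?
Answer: Rational(1, 80189) ≈ 1.2471e-5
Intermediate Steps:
Function('w')(H, s) = Add(s, Pow(H, 2)) (Function('w')(H, s) = Add(Pow(H, 2), s) = Add(s, Pow(H, 2)))
Pow(Function('w')(-283, Function('h')(10)), -1) = Pow(Add(Pow(10, 2), Pow(-283, 2)), -1) = Pow(Add(100, 80089), -1) = Pow(80189, -1) = Rational(1, 80189)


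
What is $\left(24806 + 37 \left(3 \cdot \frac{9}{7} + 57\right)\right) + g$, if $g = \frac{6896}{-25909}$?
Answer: $\frac{4907219964}{181363} \approx 27057.0$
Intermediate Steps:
$g = - \frac{6896}{25909}$ ($g = 6896 \left(- \frac{1}{25909}\right) = - \frac{6896}{25909} \approx -0.26616$)
$\left(24806 + 37 \left(3 \cdot \frac{9}{7} + 57\right)\right) + g = \left(24806 + 37 \left(3 \cdot \frac{9}{7} + 57\right)\right) - \frac{6896}{25909} = \left(24806 + 37 \left(\frac{27}{7} + 57\right)\right) - \frac{6896}{25909} = \left(24806 + 37 \cdot \frac{426}{7}\right) - \frac{6896}{25909} = \left(24806 + \frac{15762}{7}\right) - \frac{6896}{25909} = \frac{189404}{7} - \frac{6896}{25909} = \frac{4907219964}{181363}$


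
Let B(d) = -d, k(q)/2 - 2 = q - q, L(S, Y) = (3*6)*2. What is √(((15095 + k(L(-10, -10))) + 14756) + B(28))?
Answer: √29827 ≈ 172.70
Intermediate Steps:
L(S, Y) = 36 (L(S, Y) = 18*2 = 36)
k(q) = 4 (k(q) = 4 + 2*(q - q) = 4 + 2*0 = 4 + 0 = 4)
√(((15095 + k(L(-10, -10))) + 14756) + B(28)) = √(((15095 + 4) + 14756) - 1*28) = √((15099 + 14756) - 28) = √(29855 - 28) = √29827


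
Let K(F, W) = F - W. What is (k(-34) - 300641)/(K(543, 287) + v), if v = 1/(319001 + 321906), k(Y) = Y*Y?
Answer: -191942032895/164072193 ≈ -1169.9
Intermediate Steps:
k(Y) = Y**2
v = 1/640907 ≈ 1.5603e-6
(k(-34) - 300641)/(K(543, 287) + v) = ((-34)**2 - 300641)/((543 - 1*287) + 1/640907) = (1156 - 300641)/((543 - 287) + 1/640907) = -299485/(256 + 1/640907) = -299485/164072193/640907 = -299485*640907/164072193 = -191942032895/164072193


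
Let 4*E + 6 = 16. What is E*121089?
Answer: 605445/2 ≈ 3.0272e+5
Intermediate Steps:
E = 5/2 (E = -3/2 + (¼)*16 = -3/2 + 4 = 5/2 ≈ 2.5000)
E*121089 = (5/2)*121089 = 605445/2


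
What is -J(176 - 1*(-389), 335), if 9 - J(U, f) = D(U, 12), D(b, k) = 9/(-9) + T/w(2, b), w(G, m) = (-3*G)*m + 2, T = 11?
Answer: -3081/308 ≈ -10.003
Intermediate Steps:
w(G, m) = 2 - 3*G*m (w(G, m) = -3*G*m + 2 = 2 - 3*G*m)
D(b, k) = -1 + 11/(2 - 6*b) (D(b, k) = 9/(-9) + 11/(2 - 3*2*b) = 9*(-⅑) + 11/(2 - 6*b) = -1 + 11/(2 - 6*b))
J(U, f) = 9 - 3*(-3 - 2*U)/(2*(-1 + 3*U))
-J(176 - 1*(-389), 335) = -3*(-3 + 20*(176 - 1*(-389)))/(2*(-1 + 3*(176 - 1*(-389)))) = -3*(-3 + 20*(176 + 389))/(2*(-1 + 3*(176 + 389))) = -3*(-3 + 20*565)/(2*(-1 + 3*565)) = -3*(-3 + 11300)/(2*(-1 + 1695)) = -3*11297/(2*1694) = -1*3081/308 = -3081/308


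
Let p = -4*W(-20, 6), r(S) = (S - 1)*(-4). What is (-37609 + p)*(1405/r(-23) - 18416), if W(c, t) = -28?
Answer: 22079870969/32 ≈ 6.9000e+8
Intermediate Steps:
r(S) = 4 - 4*S (r(S) = (-1 + S)*(-4) = 4 - 4*S)
p = 112 (p = -4*(-28) = 112)
(-37609 + p)*(1405/r(-23) - 18416) = (-37609 + 112)*(1405/(4 - 4*(-23)) - 18416) = -37497*(1405/(4 + 92) - 18416) = -37497*(1405/96 - 18416) = -37497*(-1766531/96) = 22079870969/32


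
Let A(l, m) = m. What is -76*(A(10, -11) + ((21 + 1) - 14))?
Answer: 228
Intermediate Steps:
-76*(A(10, -11) + ((21 + 1) - 14)) = -76*(-11 + ((21 + 1) - 14)) = -76*(-11 + (22 - 14)) = -76*(-11 + 8) = -76*(-3) = 228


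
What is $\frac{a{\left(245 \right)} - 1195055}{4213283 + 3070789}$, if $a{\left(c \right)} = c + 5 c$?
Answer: $- \frac{1193585}{7284072} \approx -0.16386$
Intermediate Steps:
$a{\left(c \right)} = 6 c$
$\frac{a{\left(245 \right)} - 1195055}{4213283 + 3070789} = \frac{6 \cdot 245 - 1195055}{4213283 + 3070789} = \frac{1470 - 1195055}{7284072} = \left(-1193585\right) \frac{1}{7284072} = - \frac{1193585}{7284072}$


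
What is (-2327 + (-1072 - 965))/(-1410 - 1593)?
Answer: 4364/3003 ≈ 1.4532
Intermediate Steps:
(-2327 + (-1072 - 965))/(-1410 - 1593) = (-2327 - 2037)/(-3003) = -4364*(-1/3003) = 4364/3003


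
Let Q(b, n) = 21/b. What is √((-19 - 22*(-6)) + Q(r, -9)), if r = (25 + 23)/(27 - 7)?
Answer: √487/2 ≈ 11.034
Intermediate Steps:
r = 12/5 (r = 48/20 = 48*(1/20) = 12/5 ≈ 2.4000)
√((-19 - 22*(-6)) + Q(r, -9)) = √((-19 - 22*(-6)) + 21/(12/5)) = √((-19 + 132) + 21*(5/12)) = √(113 + 35/4) = √(487/4) = √487/2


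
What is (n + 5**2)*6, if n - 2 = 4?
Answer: 186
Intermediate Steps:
n = 6 (n = 2 + 4 = 6)
(n + 5**2)*6 = (6 + 5**2)*6 = (6 + 25)*6 = 31*6 = 186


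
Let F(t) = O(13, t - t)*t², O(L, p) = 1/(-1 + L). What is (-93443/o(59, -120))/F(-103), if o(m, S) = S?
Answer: 93443/106090 ≈ 0.88079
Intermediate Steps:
F(t) = t²/12 (F(t) = t²/(-1 + 13) = t²/12)
(-93443/o(59, -120))/F(-103) = (-93443/(-120))/(((1/12)*(-103)²)) = (-93443*(-1/120))/(((1/12)*10609)) = 93443/(120*(10609/12)) = (93443/120)*(12/10609) = 93443/106090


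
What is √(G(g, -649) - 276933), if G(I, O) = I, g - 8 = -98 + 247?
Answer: 2*I*√69194 ≈ 526.09*I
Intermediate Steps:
g = 157 (g = 8 + (-98 + 247) = 8 + 149 = 157)
√(G(g, -649) - 276933) = √(157 - 276933) = √(-276776) = 2*I*√69194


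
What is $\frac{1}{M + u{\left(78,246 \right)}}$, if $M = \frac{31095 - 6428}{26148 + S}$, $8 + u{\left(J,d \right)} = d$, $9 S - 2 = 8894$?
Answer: $\frac{244228}{58348267} \approx 0.0041857$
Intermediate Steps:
$S = \frac{8896}{9}$ ($S = \frac{2}{9} + \frac{1}{9} \cdot 8894 = \frac{2}{9} + \frac{8894}{9} = \frac{8896}{9} \approx 988.44$)
$u{\left(J,d \right)} = -8 + d$
$M = \frac{222003}{244228}$ ($M = \frac{31095 - 6428}{26148 + \frac{8896}{9}} = \frac{24667}{\frac{244228}{9}} = 24667 \cdot \frac{9}{244228} = \frac{222003}{244228} \approx 0.909$)
$\frac{1}{M + u{\left(78,246 \right)}} = \frac{1}{\frac{222003}{244228} + \left(-8 + 246\right)} = \frac{1}{\frac{222003}{244228} + 238} = \frac{1}{\frac{58348267}{244228}} = \frac{244228}{58348267}$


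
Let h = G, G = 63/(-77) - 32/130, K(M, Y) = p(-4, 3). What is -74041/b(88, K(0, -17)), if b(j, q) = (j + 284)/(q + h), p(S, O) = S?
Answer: 8124317/8060 ≈ 1008.0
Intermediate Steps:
K(M, Y) = -4
G = -761/715 (G = 63*(-1/77) - 32*1/130 = -9/11 - 16/65 = -761/715 ≈ -1.0643)
h = -761/715 ≈ -1.0643
b(j, q) = (284 + j)/(-761/715 + q) (b(j, q) = (j + 284)/(q - 761/715) = (284 + j)/(-761/715 + q))
-74041/b(88, K(0, -17)) = -74041*(-761 + 715*(-4))/(715*(284 + 88)) = -74041/(715*372/(-761 - 2860)) = -74041/(715*372/(-3621)) = -74041/(715*(-1/3621)*372) = -74041/(-88660/1207) = -74041*(-1207/88660) = 8124317/8060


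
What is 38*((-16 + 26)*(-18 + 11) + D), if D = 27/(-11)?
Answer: -30286/11 ≈ -2753.3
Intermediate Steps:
D = -27/11 (D = 27*(-1/11) = -27/11 ≈ -2.4545)
38*((-16 + 26)*(-18 + 11) + D) = 38*((-16 + 26)*(-18 + 11) - 27/11) = 38*(10*(-7) - 27/11) = 38*(-70 - 27/11) = 38*(-797/11) = -30286/11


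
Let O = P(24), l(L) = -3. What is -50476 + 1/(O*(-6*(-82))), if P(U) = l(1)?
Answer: -74502577/1476 ≈ -50476.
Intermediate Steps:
P(U) = -3
O = -3
-50476 + 1/(O*(-6*(-82))) = -50476 + 1/(-(-18)*(-82)) = -50476 + 1/(-3*492) = -50476 + 1/(-1476) = -50476 - 1/1476 = -74502577/1476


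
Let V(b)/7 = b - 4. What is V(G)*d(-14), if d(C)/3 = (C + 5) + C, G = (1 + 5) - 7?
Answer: 2415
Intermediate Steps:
G = -1 (G = 6 - 7 = -1)
V(b) = -28 + 7*b (V(b) = 7*(b - 4) = 7*(-4 + b) = -28 + 7*b)
d(C) = 15 + 6*C (d(C) = 3*((C + 5) + C) = 3*((5 + C) + C) = 3*(5 + 2*C) = 15 + 6*C)
V(G)*d(-14) = (-28 + 7*(-1))*(15 + 6*(-14)) = (-28 - 7)*(15 - 84) = -35*(-69) = 2415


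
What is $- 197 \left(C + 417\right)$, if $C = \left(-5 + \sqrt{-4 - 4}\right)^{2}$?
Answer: $-85498 + 3940 i \sqrt{2} \approx -85498.0 + 5572.0 i$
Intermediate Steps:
$C = \left(-5 + 2 i \sqrt{2}\right)^{2}$ ($C = \left(-5 + \sqrt{-8}\right)^{2} = \left(-5 + 2 i \sqrt{2}\right)^{2} \approx 17.0 - 28.284 i$)
$- 197 \left(C + 417\right) = - 197 \left(\left(17 - 20 i \sqrt{2}\right) + 417\right) = - 197 \left(434 - 20 i \sqrt{2}\right) = -85498 + 3940 i \sqrt{2}$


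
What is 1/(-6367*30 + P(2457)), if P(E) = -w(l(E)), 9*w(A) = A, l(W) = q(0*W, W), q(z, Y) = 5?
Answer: -9/1719095 ≈ -5.2353e-6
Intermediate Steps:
l(W) = 5
w(A) = A/9
P(E) = -5/9
1/(-6367*30 + P(2457)) = 1/(-6367*30 - 5/9) = 1/(-191010 - 5/9) = 1/(-1719095/9) = -9/1719095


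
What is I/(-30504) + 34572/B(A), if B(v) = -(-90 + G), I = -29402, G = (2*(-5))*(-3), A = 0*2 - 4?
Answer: 44014517/76260 ≈ 577.16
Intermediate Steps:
A = -4 (A = 0 - 4 = -4)
G = 30 (G = -10*(-3) = 30)
B(v) = 60 (B(v) = -(-90 + 30) = -1*(-60) = 60)
I/(-30504) + 34572/B(A) = -29402/(-30504) + 34572/60 = -29402*(-1/30504) + 34572*(1/60) = 14701/15252 + 2881/5 = 44014517/76260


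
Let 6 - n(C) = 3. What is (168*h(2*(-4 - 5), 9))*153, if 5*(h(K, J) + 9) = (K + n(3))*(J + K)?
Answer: 462672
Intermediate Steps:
n(C) = 3 (n(C) = 6 - 1*3 = 6 - 3 = 3)
h(K, J) = -9 + (3 + K)*(J + K)/5 (h(K, J) = -9 + ((K + 3)*(J + K))/5 = -9 + ((3 + K)*(J + K))/5 = -9 + (3 + K)*(J + K)/5)
(168*h(2*(-4 - 5), 9))*153 = (168*(-9 + (2*(-4 - 5))²/5 + (⅗)*9 + 3*(2*(-4 - 5))/5 + (⅕)*9*(2*(-4 - 5))))*153 = (168*(-9 + (2*(-9))²/5 + 27/5 + 3*(2*(-9))/5 + (⅕)*9*(2*(-9))))*153 = (168*(-9 + (⅕)*(-18)² + 27/5 + (⅗)*(-18) + (⅕)*9*(-18)))*153 = (168*(-9 + (⅕)*324 + 27/5 - 54/5 - 162/5))*153 = (168*(-9 + 324/5 + 27/5 - 54/5 - 162/5))*153 = (168*18)*153 = 3024*153 = 462672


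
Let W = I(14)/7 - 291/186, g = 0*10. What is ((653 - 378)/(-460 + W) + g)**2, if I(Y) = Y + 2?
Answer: 14244422500/39731252929 ≈ 0.35852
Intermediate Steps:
I(Y) = 2 + Y
g = 0
W = 313/434 (W = (2 + 14)/7 - 291/186 = 16*(1/7) - 291*1/186 = 16/7 - 97/62 = 313/434 ≈ 0.72120)
((653 - 378)/(-460 + W) + g)**2 = ((653 - 378)/(-460 + 313/434) + 0)**2 = (275/(-199327/434) + 0)**2 = (275*(-434/199327) + 0)**2 = (-119350/199327 + 0)**2 = (-119350/199327)**2 = 14244422500/39731252929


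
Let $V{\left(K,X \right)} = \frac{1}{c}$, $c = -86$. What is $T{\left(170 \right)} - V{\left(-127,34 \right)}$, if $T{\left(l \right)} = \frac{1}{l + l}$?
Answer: $\frac{213}{14620} \approx 0.014569$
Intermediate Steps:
$V{\left(K,X \right)} = - \frac{1}{86}$ ($V{\left(K,X \right)} = \frac{1}{-86} = - \frac{1}{86}$)
$T{\left(l \right)} = \frac{1}{2 l}$
$T{\left(170 \right)} - V{\left(-127,34 \right)} = \frac{1}{2 \cdot 170} - - \frac{1}{86} = \frac{1}{2} \cdot \frac{1}{170} + \frac{1}{86} = \frac{1}{340} + \frac{1}{86} = \frac{213}{14620}$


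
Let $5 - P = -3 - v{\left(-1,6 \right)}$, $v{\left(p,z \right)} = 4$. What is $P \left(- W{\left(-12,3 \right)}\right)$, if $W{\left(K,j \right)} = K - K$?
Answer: $0$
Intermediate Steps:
$W{\left(K,j \right)} = 0$
$P = 12$ ($P = 5 - \left(-3 - 4\right) = 5 - -7 = 5 + 7 = 12$)
$P \left(- W{\left(-12,3 \right)}\right) = 12 \left(\left(-1\right) 0\right) = 12 \cdot 0 = 0$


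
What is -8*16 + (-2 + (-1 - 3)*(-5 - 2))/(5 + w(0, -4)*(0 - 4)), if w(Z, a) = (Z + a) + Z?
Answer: -2662/21 ≈ -126.76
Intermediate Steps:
w(Z, a) = a + 2*Z
-8*16 + (-2 + (-1 - 3)*(-5 - 2))/(5 + w(0, -4)*(0 - 4)) = -8*16 + (-2 + (-1 - 3)*(-5 - 2))/(5 + (-4 + 2*0)*(0 - 4)) = -128 + (-2 - 4*(-7))/(5 + (-4 + 0)*(-4)) = -128 + (-2 + 28)/(5 - 4*(-4)) = -128 + 26/(5 + 16) = -128 + 26/21 = -2662/21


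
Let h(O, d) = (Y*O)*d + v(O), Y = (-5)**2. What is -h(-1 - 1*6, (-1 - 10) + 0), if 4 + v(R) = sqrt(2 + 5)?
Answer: -1921 - sqrt(7) ≈ -1923.6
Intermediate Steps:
v(R) = -4 + sqrt(7) (v(R) = -4 + sqrt(2 + 5) = -4 + sqrt(7))
Y = 25
h(O, d) = -4 + sqrt(7) + 25*O*d (h(O, d) = (25*O)*d + (-4 + sqrt(7)) = 25*O*d + (-4 + sqrt(7)) = -4 + sqrt(7) + 25*O*d)
-h(-1 - 1*6, (-1 - 10) + 0) = -(-4 + sqrt(7) + 25*(-1 - 1*6)*((-1 - 10) + 0)) = -(-4 + sqrt(7) + 25*(-1 - 6)*(-11 + 0)) = -(-4 + sqrt(7) + 25*(-7)*(-11)) = -(-4 + sqrt(7) + 1925) = -(1921 + sqrt(7)) = -1921 - sqrt(7)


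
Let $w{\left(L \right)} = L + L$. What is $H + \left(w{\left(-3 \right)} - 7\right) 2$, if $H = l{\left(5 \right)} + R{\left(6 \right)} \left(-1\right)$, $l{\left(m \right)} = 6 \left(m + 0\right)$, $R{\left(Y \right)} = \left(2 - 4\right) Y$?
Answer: $16$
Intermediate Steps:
$R{\left(Y \right)} = - 2 Y$
$w{\left(L \right)} = 2 L$
$l{\left(m \right)} = 6 m$
$H = 42$ ($H = 6 \cdot 5 + \left(-2\right) 6 \left(-1\right) = 30 - -12 = 30 + 12 = 42$)
$H + \left(w{\left(-3 \right)} - 7\right) 2 = 42 + \left(2 \left(-3\right) - 7\right) 2 = 42 + \left(-6 - 7\right) 2 = 42 - 26 = 16$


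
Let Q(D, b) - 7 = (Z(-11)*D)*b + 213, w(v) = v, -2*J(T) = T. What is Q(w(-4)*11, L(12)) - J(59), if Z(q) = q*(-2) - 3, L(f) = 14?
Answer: -22909/2 ≈ -11455.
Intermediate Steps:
J(T) = -T/2
Z(q) = -3 - 2*q (Z(q) = -2*q - 3 = -3 - 2*q)
Q(D, b) = 220 + 19*D*b (Q(D, b) = 7 + (((-3 - 2*(-11))*D)*b + 213) = 7 + (((-3 + 22)*D)*b + 213) = 7 + ((19*D)*b + 213) = 7 + (19*D*b + 213) = 7 + (213 + 19*D*b) = 220 + 19*D*b)
Q(w(-4)*11, L(12)) - J(59) = (220 + 19*(-4*11)*14) - (-1)*59/2 = (220 + 19*(-44)*14) - 1*(-59/2) = (220 - 11704) + 59/2 = -11484 + 59/2 = -22909/2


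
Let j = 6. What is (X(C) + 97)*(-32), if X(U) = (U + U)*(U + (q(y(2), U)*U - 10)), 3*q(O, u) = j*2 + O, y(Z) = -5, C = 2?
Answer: -8032/3 ≈ -2677.3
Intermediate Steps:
q(O, u) = 4 + O/3 (q(O, u) = (6*2 + O)/3 = (12 + O)/3 = 4 + O/3)
X(U) = 2*U*(-10 + 10*U/3) (X(U) = (U + U)*(U + ((4 + (⅓)*(-5))*U - 10)) = (2*U)*(U + ((4 - 5/3)*U - 10)) = (2*U)*(U + (7*U/3 - 10)) = (2*U)*(U + (-10 + 7*U/3)) = (2*U)*(-10 + 10*U/3) = 2*U*(-10 + 10*U/3))
(X(C) + 97)*(-32) = ((20/3)*2*(-3 + 2) + 97)*(-32) = ((20/3)*2*(-1) + 97)*(-32) = (-40/3 + 97)*(-32) = (251/3)*(-32) = -8032/3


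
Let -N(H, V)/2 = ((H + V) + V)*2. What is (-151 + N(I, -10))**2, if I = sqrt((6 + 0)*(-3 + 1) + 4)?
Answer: 4913 + 1136*I*sqrt(2) ≈ 4913.0 + 1606.5*I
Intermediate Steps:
I = 2*I*sqrt(2) (I = sqrt(6*(-2) + 4) = sqrt(-12 + 4) = sqrt(-8) = 2*I*sqrt(2) ≈ 2.8284*I)
N(H, V) = -8*V - 4*H (N(H, V) = -2*((H + V) + V)*2 = -2*(H + 2*V)*2 = -2*(2*H + 4*V) = -8*V - 4*H)
(-151 + N(I, -10))**2 = (-151 + (-8*(-10) - 8*I*sqrt(2)))**2 = (-151 + (80 - 8*I*sqrt(2)))**2 = (-71 - 8*I*sqrt(2))**2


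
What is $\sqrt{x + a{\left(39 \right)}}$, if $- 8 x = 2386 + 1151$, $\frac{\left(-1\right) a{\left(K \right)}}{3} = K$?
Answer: $\frac{3 i \sqrt{994}}{4} \approx 23.646 i$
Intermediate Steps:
$a{\left(K \right)} = - 3 K$
$x = - \frac{3537}{8}$ ($x = - \frac{2386 + 1151}{8} = \left(- \frac{1}{8}\right) 3537 = - \frac{3537}{8} \approx -442.13$)
$\sqrt{x + a{\left(39 \right)}} = \sqrt{- \frac{3537}{8} - 117} = \sqrt{- \frac{4473}{8}} = \frac{3 i \sqrt{994}}{4}$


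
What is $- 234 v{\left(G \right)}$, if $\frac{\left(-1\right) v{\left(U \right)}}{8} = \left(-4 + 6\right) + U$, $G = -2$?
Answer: $0$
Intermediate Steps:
$v{\left(U \right)} = -16 - 8 U$ ($v{\left(U \right)} = - 8 \left(\left(-4 + 6\right) + U\right) = - 8 \left(2 + U\right) = -16 - 8 U$)
$- 234 v{\left(G \right)} = - 234 \left(-16 - -16\right) = - 234 \left(-16 + 16\right) = \left(-234\right) 0 = 0$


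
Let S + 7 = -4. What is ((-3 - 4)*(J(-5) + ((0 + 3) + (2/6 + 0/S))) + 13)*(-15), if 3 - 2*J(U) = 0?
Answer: 625/2 ≈ 312.50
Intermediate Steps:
S = -11 (S = -7 - 4 = -11)
J(U) = 3/2 (J(U) = 3/2 - 1/2*0 = 3/2 + 0 = 3/2)
((-3 - 4)*(J(-5) + ((0 + 3) + (2/6 + 0/S))) + 13)*(-15) = ((-3 - 4)*(3/2 + ((0 + 3) + (2/6 + 0/(-11)))) + 13)*(-15) = (-7*(3/2 + (3 + (2*(1/6) + 0*(-1/11)))) + 13)*(-15) = (-7*(3/2 + (3 + (1/3 + 0))) + 13)*(-15) = (-7*(3/2 + (3 + 1/3)) + 13)*(-15) = (-7*(3/2 + 10/3) + 13)*(-15) = (-7*29/6 + 13)*(-15) = (-203/6 + 13)*(-15) = -125/6*(-15) = 625/2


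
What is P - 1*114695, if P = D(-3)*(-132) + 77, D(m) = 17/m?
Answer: -113870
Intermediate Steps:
P = 825 (P = (17/(-3))*(-132) + 77 = (17*(-1/3))*(-132) + 77 = -17/3*(-132) + 77 = 748 + 77 = 825)
P - 1*114695 = 825 - 1*114695 = 825 - 114695 = -113870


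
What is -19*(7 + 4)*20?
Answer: -4180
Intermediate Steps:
-19*(7 + 4)*20 = -19*11*20 = -209*20 = -4180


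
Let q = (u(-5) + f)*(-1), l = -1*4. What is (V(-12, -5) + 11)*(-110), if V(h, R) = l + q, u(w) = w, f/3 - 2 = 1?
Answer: -330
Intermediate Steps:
f = 9 (f = 6 + 3*1 = 6 + 3 = 9)
l = -4
q = -4 (q = (-5 + 9)*(-1) = 4*(-1) = -4)
V(h, R) = -8 (V(h, R) = -4 - 4 = -8)
(V(-12, -5) + 11)*(-110) = (-8 + 11)*(-110) = 3*(-110) = -330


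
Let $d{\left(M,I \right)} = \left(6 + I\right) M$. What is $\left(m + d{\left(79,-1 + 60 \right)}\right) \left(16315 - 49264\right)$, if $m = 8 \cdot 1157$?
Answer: $-474169059$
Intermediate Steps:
$m = 9256$
$d{\left(M,I \right)} = M \left(6 + I\right)$
$\left(m + d{\left(79,-1 + 60 \right)}\right) \left(16315 - 49264\right) = \left(9256 + 79 \left(6 + \left(-1 + 60\right)\right)\right) \left(16315 - 49264\right) = \left(9256 + 79 \left(6 + 59\right)\right) \left(-32949\right) = \left(9256 + 79 \cdot 65\right) \left(-32949\right) = \left(9256 + 5135\right) \left(-32949\right) = 14391 \left(-32949\right) = -474169059$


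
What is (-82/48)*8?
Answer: -41/3 ≈ -13.667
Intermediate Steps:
(-82/48)*8 = ((1/48)*(-82))*8 = -41/24*8 = -41/3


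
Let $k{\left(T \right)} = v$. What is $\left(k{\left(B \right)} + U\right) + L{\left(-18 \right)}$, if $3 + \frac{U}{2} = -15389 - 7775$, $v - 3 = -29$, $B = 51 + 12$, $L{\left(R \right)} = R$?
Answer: $-46378$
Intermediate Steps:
$B = 63$
$v = -26$ ($v = 3 - 29 = -26$)
$U = -46334$ ($U = -6 + 2 \left(-15389 - 7775\right) = -6 + 2 \left(-23164\right) = -6 - 46328 = -46334$)
$k{\left(T \right)} = -26$
$\left(k{\left(B \right)} + U\right) + L{\left(-18 \right)} = \left(-26 - 46334\right) - 18 = -46360 - 18 = -46378$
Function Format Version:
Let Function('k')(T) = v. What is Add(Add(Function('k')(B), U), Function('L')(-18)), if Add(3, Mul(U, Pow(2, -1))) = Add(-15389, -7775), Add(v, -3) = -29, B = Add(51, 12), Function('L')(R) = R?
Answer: -46378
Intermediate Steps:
B = 63
v = -26 (v = Add(3, -29) = -26)
U = -46334 (U = Add(-6, Mul(2, Add(-15389, -7775))) = Add(-6, Mul(2, -23164)) = Add(-6, -46328) = -46334)
Function('k')(T) = -26
Add(Add(Function('k')(B), U), Function('L')(-18)) = Add(Add(-26, -46334), -18) = Add(-46360, -18) = -46378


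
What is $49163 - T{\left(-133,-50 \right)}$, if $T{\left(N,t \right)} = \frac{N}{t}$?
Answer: $\frac{2458017}{50} \approx 49160.0$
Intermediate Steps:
$49163 - T{\left(-133,-50 \right)} = 49163 - - \frac{133}{-50} = 49163 - \left(-133\right) \left(- \frac{1}{50}\right) = 49163 - \frac{133}{50} = \frac{2458017}{50}$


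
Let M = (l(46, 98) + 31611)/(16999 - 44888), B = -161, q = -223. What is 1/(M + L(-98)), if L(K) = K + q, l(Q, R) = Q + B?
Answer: -27889/8983865 ≈ -0.0031043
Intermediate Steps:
l(Q, R) = -161 + Q (l(Q, R) = Q - 161 = -161 + Q)
L(K) = -223 + K (L(K) = K - 223 = -223 + K)
M = -31496/27889 (M = ((-161 + 46) + 31611)/(16999 - 44888) = (-115 + 31611)/(-27889) = 31496*(-1/27889) = -31496/27889 ≈ -1.1293)
1/(M + L(-98)) = 1/(-31496/27889 + (-223 - 98)) = 1/(-31496/27889 - 321) = 1/(-8983865/27889) = -27889/8983865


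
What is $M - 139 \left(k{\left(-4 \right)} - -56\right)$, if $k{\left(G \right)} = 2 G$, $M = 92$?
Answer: $-6580$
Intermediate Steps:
$M - 139 \left(k{\left(-4 \right)} - -56\right) = 92 - 139 \left(2 \left(-4\right) - -56\right) = 92 - 139 \left(-8 + 56\right) = 92 - 6672 = -6580$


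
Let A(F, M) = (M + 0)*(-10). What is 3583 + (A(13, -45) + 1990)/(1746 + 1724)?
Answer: 1243545/347 ≈ 3583.7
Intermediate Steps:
A(F, M) = -10*M (A(F, M) = M*(-10) = -10*M)
3583 + (A(13, -45) + 1990)/(1746 + 1724) = 3583 + (-10*(-45) + 1990)/(1746 + 1724) = 3583 + (450 + 1990)/3470 = 3583 + 2440*(1/3470) = 3583 + 244/347 = 1243545/347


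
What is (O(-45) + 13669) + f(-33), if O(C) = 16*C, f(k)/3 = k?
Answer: 12850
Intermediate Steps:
f(k) = 3*k
(O(-45) + 13669) + f(-33) = (16*(-45) + 13669) + 3*(-33) = (-720 + 13669) - 99 = 12949 - 99 = 12850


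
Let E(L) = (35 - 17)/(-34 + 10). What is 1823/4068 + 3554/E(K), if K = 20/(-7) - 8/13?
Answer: -19275073/4068 ≈ -4738.2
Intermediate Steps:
K = -316/91 (K = 20*(-1/7) - 8*1/13 = -20/7 - 8/13 = -316/91 ≈ -3.4725)
E(L) = -3/4 (E(L) = 18/(-24) = 18*(-1/24) = -3/4)
1823/4068 + 3554/E(K) = 1823/4068 + 3554/(-3/4) = 1823*(1/4068) + 3554*(-4/3) = 1823/4068 - 14216/3 = -19275073/4068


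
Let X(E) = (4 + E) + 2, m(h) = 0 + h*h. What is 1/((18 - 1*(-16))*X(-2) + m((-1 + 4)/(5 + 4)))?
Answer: 9/1225 ≈ 0.0073469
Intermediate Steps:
m(h) = h² (m(h) = 0 + h² = h²)
X(E) = 6 + E
1/((18 - 1*(-16))*X(-2) + m((-1 + 4)/(5 + 4))) = 1/((18 - 1*(-16))*(6 - 2) + ((-1 + 4)/(5 + 4))²) = 1/((18 + 16)*4 + (3/9)²) = 1/(34*4 + (3*(⅑))²) = 1/(136 + (⅓)²) = 1/(136 + ⅑) = 1/(1225/9) = 9/1225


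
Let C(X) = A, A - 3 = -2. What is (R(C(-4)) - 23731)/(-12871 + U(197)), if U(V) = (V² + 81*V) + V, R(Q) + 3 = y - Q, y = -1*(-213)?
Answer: -19/34 ≈ -0.55882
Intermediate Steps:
A = 1 (A = 3 - 2 = 1)
C(X) = 1
y = 213
R(Q) = 210 - Q (R(Q) = -3 + (213 - Q) = 210 - Q)
U(V) = V² + 82*V
(R(C(-4)) - 23731)/(-12871 + U(197)) = ((210 - 1*1) - 23731)/(-12871 + 197*(82 + 197)) = ((210 - 1) - 23731)/(-12871 + 197*279) = (209 - 23731)/(-12871 + 54963) = -23522/42092 = -23522*1/42092 = -19/34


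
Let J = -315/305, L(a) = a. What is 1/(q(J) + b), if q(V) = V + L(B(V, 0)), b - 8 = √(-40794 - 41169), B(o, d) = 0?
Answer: 25925/305164948 - 11163*I*√9107/305164948 ≈ 8.4954e-5 - 0.0034909*I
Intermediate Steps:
J = -63/61 (J = -315*1/305 = -63/61 ≈ -1.0328)
b = 8 + 3*I*√9107 (b = 8 + √(-40794 - 41169) = 8 + √(-81963) = 8 + 3*I*√9107 ≈ 8.0 + 286.29*I)
q(V) = V (q(V) = V + 0 = V)
1/(q(J) + b) = 1/(-63/61 + (8 + 3*I*√9107)) = 1/(425/61 + 3*I*√9107)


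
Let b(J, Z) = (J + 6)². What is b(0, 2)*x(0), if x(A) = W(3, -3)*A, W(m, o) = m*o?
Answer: 0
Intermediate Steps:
b(J, Z) = (6 + J)²
x(A) = -9*A (x(A) = (3*(-3))*A = -9*A)
b(0, 2)*x(0) = (6 + 0)²*(-9*0) = 6²*0 = 36*0 = 0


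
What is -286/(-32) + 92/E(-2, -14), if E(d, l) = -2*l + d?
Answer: 2595/208 ≈ 12.476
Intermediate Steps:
E(d, l) = d - 2*l
-286/(-32) + 92/E(-2, -14) = -286/(-32) + 92/(-2 - 2*(-14)) = -286*(-1/32) + 92/(-2 + 28) = 143/16 + 92/26 = 143/16 + 92*(1/26) = 143/16 + 46/13 = 2595/208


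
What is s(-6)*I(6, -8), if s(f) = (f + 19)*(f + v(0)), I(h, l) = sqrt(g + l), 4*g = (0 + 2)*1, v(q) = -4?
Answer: -65*I*sqrt(30) ≈ -356.02*I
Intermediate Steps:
g = 1/2 (g = ((0 + 2)*1)/4 = (2*1)/4 = (1/4)*2 = 1/2 ≈ 0.50000)
I(h, l) = sqrt(1/2 + l)
s(f) = (-4 + f)*(19 + f) (s(f) = (f + 19)*(f - 4) = (19 + f)*(-4 + f) = (-4 + f)*(19 + f))
s(-6)*I(6, -8) = (-76 + (-6)**2 + 15*(-6))*(sqrt(2 + 4*(-8))/2) = (-76 + 36 - 90)*(sqrt(2 - 32)/2) = -65*sqrt(-30) = -65*I*sqrt(30)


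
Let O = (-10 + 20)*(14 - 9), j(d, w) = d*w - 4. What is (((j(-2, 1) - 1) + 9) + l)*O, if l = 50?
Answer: 2600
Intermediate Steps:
j(d, w) = -4 + d*w
O = 50 (O = 10*5 = 50)
(((j(-2, 1) - 1) + 9) + l)*O = ((((-4 - 2*1) - 1) + 9) + 50)*50 = ((((-4 - 2) - 1) + 9) + 50)*50 = (((-6 - 1) + 9) + 50)*50 = ((-7 + 9) + 50)*50 = (2 + 50)*50 = 52*50 = 2600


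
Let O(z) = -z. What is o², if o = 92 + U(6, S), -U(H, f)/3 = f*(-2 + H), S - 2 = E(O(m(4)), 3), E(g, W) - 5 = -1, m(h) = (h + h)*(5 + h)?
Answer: 400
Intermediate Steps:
m(h) = 2*h*(5 + h) (m(h) = (2*h)*(5 + h) = 2*h*(5 + h))
E(g, W) = 4 (E(g, W) = 5 - 1 = 4)
S = 6 (S = 2 + 4 = 6)
U(H, f) = -3*f*(-2 + H)
o = 20 (o = 92 + 3*6*(2 - 1*6) = 92 + 3*6*(2 - 6) = 92 + 3*6*(-4) = 92 - 72 = 20)
o² = 20² = 400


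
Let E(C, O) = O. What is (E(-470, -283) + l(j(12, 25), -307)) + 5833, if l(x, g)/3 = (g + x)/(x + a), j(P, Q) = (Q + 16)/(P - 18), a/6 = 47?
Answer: 9157401/1651 ≈ 5546.6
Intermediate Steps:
a = 282 (a = 6*47 = 282)
j(P, Q) = (16 + Q)/(-18 + P)
l(x, g) = 3*(g + x)/(282 + x) (l(x, g) = 3*((g + x)/(x + 282)) = 3*((g + x)/(282 + x)) = 3*(g + x)/(282 + x))
(E(-470, -283) + l(j(12, 25), -307)) + 5833 = (-283 + 3*(-307 + (16 + 25)/(-18 + 12))/(282 + (16 + 25)/(-18 + 12))) + 5833 = (-283 + 3*(-307 + 41/(-6))/(282 + 41/(-6))) + 5833 = (-283 + 3*(-307 - 1/6*41)/(282 - 1/6*41)) + 5833 = (-283 + 3*(-307 - 41/6)/(282 - 41/6)) + 5833 = (-283 + 3*(-1883/6)/(1651/6)) + 5833 = (-283 + 3*(6/1651)*(-1883/6)) + 5833 = (-283 - 5649/1651) + 5833 = -472882/1651 + 5833 = 9157401/1651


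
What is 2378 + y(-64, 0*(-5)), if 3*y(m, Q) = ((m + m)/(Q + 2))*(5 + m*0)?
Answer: 6814/3 ≈ 2271.3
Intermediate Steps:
y(m, Q) = 10*m/(3*(2 + Q)) (y(m, Q) = (((m + m)/(Q + 2))*(5 + m*0))/3 = (((2*m)/(2 + Q))*(5 + 0))/3 = ((2*m/(2 + Q))*5)/3 = (10*m/(2 + Q))/3 = 10*m/(3*(2 + Q)))
2378 + y(-64, 0*(-5)) = 2378 + (10/3)*(-64)/(2 + 0*(-5)) = 2378 + (10/3)*(-64)/(2 + 0) = 2378 + (10/3)*(-64)/2 = 2378 + (10/3)*(-64)*(½) = 2378 - 320/3 = 6814/3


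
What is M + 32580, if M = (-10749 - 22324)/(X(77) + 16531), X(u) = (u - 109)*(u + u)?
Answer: 377992667/11603 ≈ 32577.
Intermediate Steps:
X(u) = 2*u*(-109 + u) (X(u) = (-109 + u)*(2*u) = 2*u*(-109 + u))
M = -33073/11603 (M = (-10749 - 22324)/(2*77*(-109 + 77) + 16531) = -33073/(2*77*(-32) + 16531) = -33073/(-4928 + 16531) = -33073/11603 ≈ -2.8504)
M + 32580 = -33073/11603 + 32580 = 377992667/11603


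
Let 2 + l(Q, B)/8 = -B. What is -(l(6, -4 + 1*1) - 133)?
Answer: 125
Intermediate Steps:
l(Q, B) = -16 - 8*B (l(Q, B) = -16 + 8*(-B) = -16 - 8*B)
-(l(6, -4 + 1*1) - 133) = -((-16 - 8*(-4 + 1*1)) - 133) = -((-16 - 8*(-4 + 1)) - 133) = -((-16 - 8*(-3)) - 133) = -((-16 + 24) - 133) = -(8 - 133) = -1*(-125) = 125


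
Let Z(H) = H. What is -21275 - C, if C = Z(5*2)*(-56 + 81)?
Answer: -21525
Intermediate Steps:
C = 250 (C = (5*2)*(-56 + 81) = 10*25 = 250)
-21275 - C = -21275 - 1*250 = -21275 - 250 = -21525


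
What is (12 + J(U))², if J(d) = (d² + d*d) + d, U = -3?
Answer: 729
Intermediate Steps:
J(d) = d + 2*d² (J(d) = (d² + d²) + d = 2*d² + d = d + 2*d²)
(12 + J(U))² = (12 - 3*(1 + 2*(-3)))² = (12 - 3*(1 - 6))² = (12 - 3*(-5))² = (12 + 15)² = 27² = 729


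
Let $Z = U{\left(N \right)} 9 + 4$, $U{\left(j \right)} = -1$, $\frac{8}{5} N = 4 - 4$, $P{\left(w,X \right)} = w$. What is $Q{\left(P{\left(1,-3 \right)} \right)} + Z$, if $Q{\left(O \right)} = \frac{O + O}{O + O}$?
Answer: $-4$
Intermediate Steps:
$Q{\left(O \right)} = 1$ ($Q{\left(O \right)} = \frac{2 O}{2 O} = 2 O \frac{1}{2 O} = 1$)
$N = 0$ ($N = \frac{5 \left(4 - 4\right)}{8} = \frac{5}{8} \cdot 0 = 0$)
$Z = -5$ ($Z = \left(-1\right) 9 + 4 = -9 + 4 = -5$)
$Q{\left(P{\left(1,-3 \right)} \right)} + Z = 1 - 5 = -4$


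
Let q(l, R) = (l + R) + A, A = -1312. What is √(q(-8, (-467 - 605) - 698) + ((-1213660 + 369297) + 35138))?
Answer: I*√812315 ≈ 901.29*I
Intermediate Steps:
q(l, R) = -1312 + R + l (q(l, R) = (l + R) - 1312 = (R + l) - 1312 = -1312 + R + l)
√(q(-8, (-467 - 605) - 698) + ((-1213660 + 369297) + 35138)) = √((-1312 + ((-467 - 605) - 698) - 8) + ((-1213660 + 369297) + 35138)) = √((-1312 + (-1072 - 698) - 8) + (-844363 + 35138)) = √((-1312 - 1770 - 8) - 809225) = √(-3090 - 809225) = √(-812315) = I*√812315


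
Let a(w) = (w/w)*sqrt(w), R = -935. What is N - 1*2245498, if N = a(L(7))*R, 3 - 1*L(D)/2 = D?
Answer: -2245498 - 1870*I*sqrt(2) ≈ -2.2455e+6 - 2644.6*I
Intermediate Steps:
L(D) = 6 - 2*D
a(w) = sqrt(w) (a(w) = 1*sqrt(w) = sqrt(w))
N = -1870*I*sqrt(2) (N = sqrt(6 - 2*7)*(-935) = sqrt(6 - 14)*(-935) = sqrt(-8)*(-935) = (2*I*sqrt(2))*(-935) = -1870*I*sqrt(2) ≈ -2644.6*I)
N - 1*2245498 = -1870*I*sqrt(2) - 1*2245498 = -1870*I*sqrt(2) - 2245498 = -2245498 - 1870*I*sqrt(2)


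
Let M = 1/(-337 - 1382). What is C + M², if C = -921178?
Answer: -2722045064057/2954961 ≈ -9.2118e+5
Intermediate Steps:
M = -1/1719 (M = 1/(-1719) = -1/1719 ≈ -0.00058173)
C + M² = -921178 + (-1/1719)² = -921178 + 1/2954961 = -2722045064057/2954961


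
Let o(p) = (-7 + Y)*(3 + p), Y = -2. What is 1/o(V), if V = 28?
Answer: -1/279 ≈ -0.0035842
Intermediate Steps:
o(p) = -27 - 9*p (o(p) = (-7 - 2)*(3 + p) = -9*(3 + p) = -27 - 9*p)
1/o(V) = 1/(-27 - 9*28) = 1/(-27 - 252) = 1/(-279) = -1/279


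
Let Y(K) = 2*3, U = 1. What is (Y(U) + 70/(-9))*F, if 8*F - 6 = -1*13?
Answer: 14/9 ≈ 1.5556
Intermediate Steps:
Y(K) = 6
F = -7/8 (F = 3/4 + (-1*13)/8 = 3/4 + (1/8)*(-13) = 3/4 - 13/8 = -7/8 ≈ -0.87500)
(Y(U) + 70/(-9))*F = (6 + 70/(-9))*(-7/8) = (6 + 70*(-1/9))*(-7/8) = (6 - 70/9)*(-7/8) = -16/9*(-7/8) = 14/9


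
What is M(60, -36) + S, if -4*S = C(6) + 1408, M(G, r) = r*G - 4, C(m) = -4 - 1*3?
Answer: -10057/4 ≈ -2514.3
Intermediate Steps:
C(m) = -7 (C(m) = -4 - 3 = -7)
M(G, r) = -4 + G*r (M(G, r) = G*r - 4 = -4 + G*r)
S = -1401/4 (S = -(-7 + 1408)/4 = -¼*1401 = -1401/4 ≈ -350.25)
M(60, -36) + S = (-4 + 60*(-36)) - 1401/4 = (-4 - 2160) - 1401/4 = -2164 - 1401/4 = -10057/4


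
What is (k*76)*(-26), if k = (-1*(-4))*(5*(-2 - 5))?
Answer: 276640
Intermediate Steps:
k = -140 (k = 4*(5*(-7)) = 4*(-35) = -140)
(k*76)*(-26) = -140*76*(-26) = -10640*(-26) = 276640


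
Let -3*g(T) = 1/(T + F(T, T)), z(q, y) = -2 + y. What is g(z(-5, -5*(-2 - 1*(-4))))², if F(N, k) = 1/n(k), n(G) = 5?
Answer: 25/31329 ≈ 0.00079798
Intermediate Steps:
F(N, k) = ⅕ (F(N, k) = 1/5 = ⅕)
g(T) = -1/(3*(⅕ + T)) (g(T) = -1/(3*(T + ⅕)) = -1/(3*(⅕ + T)))
g(z(-5, -5*(-2 - 1*(-4))))² = (-5/(3 + 15*(-2 - 5*(-2 - 1*(-4)))))² = (-5/(3 + 15*(-2 - 5*(-2 + 4))))² = (-5/(3 + 15*(-2 - 5*2)))² = (-5/(3 + 15*(-2 - 10)))² = (-5/(3 + 15*(-12)))² = (-5/(3 - 180))² = (-5/(-177))² = (-5*(-1/177))² = (5/177)² = 25/31329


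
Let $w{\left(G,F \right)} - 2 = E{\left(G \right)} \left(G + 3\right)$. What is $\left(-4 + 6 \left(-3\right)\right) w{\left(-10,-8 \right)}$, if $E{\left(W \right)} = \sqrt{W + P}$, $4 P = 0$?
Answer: $-44 + 154 i \sqrt{10} \approx -44.0 + 486.99 i$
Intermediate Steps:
$P = 0$ ($P = \frac{1}{4} \cdot 0 = 0$)
$E{\left(W \right)} = \sqrt{W}$ ($E{\left(W \right)} = \sqrt{W + 0} = \sqrt{W}$)
$w{\left(G,F \right)} = 2 + \sqrt{G} \left(3 + G\right)$ ($w{\left(G,F \right)} = 2 + \sqrt{G} \left(G + 3\right) = 2 + \sqrt{G} \left(3 + G\right)$)
$\left(-4 + 6 \left(-3\right)\right) w{\left(-10,-8 \right)} = \left(-4 + 6 \left(-3\right)\right) \left(2 + \left(-10\right)^{\frac{3}{2}} + 3 \sqrt{-10}\right) = \left(-4 - 18\right) \left(2 - 10 i \sqrt{10} + 3 i \sqrt{10}\right) = - 22 \left(2 - 10 i \sqrt{10} + 3 i \sqrt{10}\right) = - 22 \left(2 - 7 i \sqrt{10}\right) = -44 + 154 i \sqrt{10}$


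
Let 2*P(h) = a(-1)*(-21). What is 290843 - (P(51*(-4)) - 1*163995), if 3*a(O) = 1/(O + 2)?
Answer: 909683/2 ≈ 4.5484e+5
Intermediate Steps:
a(O) = 1/(3*(2 + O)) (a(O) = 1/(3*(O + 2)) = 1/(3*(2 + O)))
P(h) = -7/2 (P(h) = ((1/(3*(2 - 1)))*(-21))/2 = (((⅓)/1)*(-21))/2 = (((⅓)*1)*(-21))/2 = ((⅓)*(-21))/2 = (½)*(-7) = -7/2)
290843 - (P(51*(-4)) - 1*163995) = 290843 - (-7/2 - 1*163995) = 290843 - (-7/2 - 163995) = 290843 - 1*(-327997/2) = 290843 + 327997/2 = 909683/2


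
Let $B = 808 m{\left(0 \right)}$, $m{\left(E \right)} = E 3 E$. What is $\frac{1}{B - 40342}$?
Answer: $- \frac{1}{40342} \approx -2.4788 \cdot 10^{-5}$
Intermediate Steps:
$m{\left(E \right)} = 3 E^{2}$ ($m{\left(E \right)} = 3 E E = 3 E^{2}$)
$B = 0$ ($B = 808 \cdot 3 \cdot 0^{2} = 808 \cdot 3 \cdot 0 = 808 \cdot 0 = 0$)
$\frac{1}{B - 40342} = \frac{1}{0 - 40342} = \frac{1}{-40342} = - \frac{1}{40342}$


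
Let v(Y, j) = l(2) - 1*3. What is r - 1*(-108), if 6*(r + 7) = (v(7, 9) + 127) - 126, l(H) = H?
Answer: 101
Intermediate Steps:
v(Y, j) = -1 (v(Y, j) = 2 - 1*3 = 2 - 3 = -1)
r = -7 (r = -7 + ((-1 + 127) - 126)/6 = -7 + (126 - 126)/6 = -7 + (1/6)*0 = -7 + 0 = -7)
r - 1*(-108) = -7 - 1*(-108) = -7 + 108 = 101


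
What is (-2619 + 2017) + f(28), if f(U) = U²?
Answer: 182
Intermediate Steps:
(-2619 + 2017) + f(28) = (-2619 + 2017) + 28² = -602 + 784 = 182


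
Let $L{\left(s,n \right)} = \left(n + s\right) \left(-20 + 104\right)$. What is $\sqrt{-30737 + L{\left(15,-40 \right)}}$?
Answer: $i \sqrt{32837} \approx 181.21 i$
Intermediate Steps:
$L{\left(s,n \right)} = 84 n + 84 s$ ($L{\left(s,n \right)} = \left(n + s\right) 84 = 84 n + 84 s$)
$\sqrt{-30737 + L{\left(15,-40 \right)}} = \sqrt{-30737 + \left(84 \left(-40\right) + 84 \cdot 15\right)} = \sqrt{-30737 + \left(-3360 + 1260\right)} = \sqrt{-30737 - 2100} = \sqrt{-32837} = i \sqrt{32837}$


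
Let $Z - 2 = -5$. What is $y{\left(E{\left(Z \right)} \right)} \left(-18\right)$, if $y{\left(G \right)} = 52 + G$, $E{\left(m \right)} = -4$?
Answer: $-864$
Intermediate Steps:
$Z = -3$ ($Z = 2 - 5 = -3$)
$y{\left(E{\left(Z \right)} \right)} \left(-18\right) = \left(52 - 4\right) \left(-18\right) = 48 \left(-18\right) = -864$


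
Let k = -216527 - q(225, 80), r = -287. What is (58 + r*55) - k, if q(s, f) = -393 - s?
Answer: 200182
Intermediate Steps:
k = -215909 (k = -216527 - (-393 - 1*225) = -216527 - (-393 - 225) = -216527 - 1*(-618) = -216527 + 618 = -215909)
(58 + r*55) - k = (58 - 287*55) - 1*(-215909) = (58 - 15785) + 215909 = -15727 + 215909 = 200182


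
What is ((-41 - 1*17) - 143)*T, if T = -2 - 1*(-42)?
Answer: -8040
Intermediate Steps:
T = 40 (T = -2 + 42 = 40)
((-41 - 1*17) - 143)*T = ((-41 - 1*17) - 143)*40 = ((-41 - 17) - 143)*40 = (-58 - 143)*40 = -201*40 = -8040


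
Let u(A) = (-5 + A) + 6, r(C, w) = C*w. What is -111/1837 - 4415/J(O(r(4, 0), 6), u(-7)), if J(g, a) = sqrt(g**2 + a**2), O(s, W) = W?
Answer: -111/1837 - 4415*sqrt(2)/12 ≈ -520.37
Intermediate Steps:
u(A) = 1 + A
J(g, a) = sqrt(a**2 + g**2)
-111/1837 - 4415/J(O(r(4, 0), 6), u(-7)) = -111/1837 - 4415/sqrt((1 - 7)**2 + 6**2) = -111*1/1837 - 4415/sqrt((-6)**2 + 36) = -111/1837 - 4415/sqrt(36 + 36) = -111/1837 - 4415*sqrt(2)/12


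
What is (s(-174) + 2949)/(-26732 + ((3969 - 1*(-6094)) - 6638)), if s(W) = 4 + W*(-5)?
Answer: -3823/23307 ≈ -0.16403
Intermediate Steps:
s(W) = 4 - 5*W
(s(-174) + 2949)/(-26732 + ((3969 - 1*(-6094)) - 6638)) = ((4 - 5*(-174)) + 2949)/(-26732 + ((3969 - 1*(-6094)) - 6638)) = ((4 + 870) + 2949)/(-26732 + ((3969 + 6094) - 6638)) = (874 + 2949)/(-26732 + (10063 - 6638)) = 3823/(-26732 + 3425) = 3823/(-23307) = 3823*(-1/23307) = -3823/23307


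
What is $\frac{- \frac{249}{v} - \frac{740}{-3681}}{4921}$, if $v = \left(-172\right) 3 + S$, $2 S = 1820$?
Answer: $- \frac{89287}{1019570742} \approx -8.7573 \cdot 10^{-5}$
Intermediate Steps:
$S = 910$ ($S = \frac{1}{2} \cdot 1820 = 910$)
$v = 394$ ($v = \left(-172\right) 3 + 910 = -516 + 910 = 394$)
$\frac{- \frac{249}{v} - \frac{740}{-3681}}{4921} = \frac{- \frac{249}{394} - \frac{740}{-3681}}{4921} = \left(\left(-249\right) \frac{1}{394} - - \frac{740}{3681}\right) \frac{1}{4921} = \left(- \frac{249}{394} + \frac{740}{3681}\right) \frac{1}{4921} = \left(- \frac{625009}{1450314}\right) \frac{1}{4921} = - \frac{89287}{1019570742}$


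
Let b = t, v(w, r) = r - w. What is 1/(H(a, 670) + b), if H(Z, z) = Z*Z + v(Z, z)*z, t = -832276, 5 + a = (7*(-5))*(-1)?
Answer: -1/402576 ≈ -2.4840e-6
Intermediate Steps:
a = 30 (a = -5 + (7*(-5))*(-1) = -5 - 35*(-1) = -5 + 35 = 30)
b = -832276
H(Z, z) = Z² + z*(z - Z) (H(Z, z) = Z*Z + (z - Z)*z = Z² + z*(z - Z))
1/(H(a, 670) + b) = 1/((30² - 1*670*(30 - 1*670)) - 832276) = 1/((900 - 1*670*(30 - 670)) - 832276) = 1/((900 - 1*670*(-640)) - 832276) = 1/((900 + 428800) - 832276) = 1/(429700 - 832276) = 1/(-402576) = -1/402576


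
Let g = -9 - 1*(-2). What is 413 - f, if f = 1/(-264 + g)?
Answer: 111924/271 ≈ 413.00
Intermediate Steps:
g = -7 (g = -9 + 2 = -7)
f = -1/271 (f = 1/(-264 - 7) = 1/(-271) = -1/271 ≈ -0.0036900)
413 - f = 413 - 1*(-1/271) = 413 + 1/271 = 111924/271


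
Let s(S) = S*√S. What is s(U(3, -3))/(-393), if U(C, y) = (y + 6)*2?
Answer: -2*√6/131 ≈ -0.037397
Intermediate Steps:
U(C, y) = 12 + 2*y (U(C, y) = (6 + y)*2 = 12 + 2*y)
s(S) = S^(3/2)
s(U(3, -3))/(-393) = (12 + 2*(-3))^(3/2)/(-393) = (12 - 6)^(3/2)*(-1/393) = 6^(3/2)*(-1/393) = (6*√6)*(-1/393) = -2*√6/131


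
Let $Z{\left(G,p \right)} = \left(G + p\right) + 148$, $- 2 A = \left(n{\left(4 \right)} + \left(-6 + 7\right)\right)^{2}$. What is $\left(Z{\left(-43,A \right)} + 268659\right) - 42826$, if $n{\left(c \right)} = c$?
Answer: $\frac{451851}{2} \approx 2.2593 \cdot 10^{5}$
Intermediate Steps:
$A = - \frac{25}{2}$ ($A = - \frac{\left(4 + \left(-6 + 7\right)\right)^{2}}{2} = - \frac{\left(4 + 1\right)^{2}}{2} = - \frac{5^{2}}{2} = \left(- \frac{1}{2}\right) 25 = - \frac{25}{2} \approx -12.5$)
$Z{\left(G,p \right)} = 148 + G + p$
$\left(Z{\left(-43,A \right)} + 268659\right) - 42826 = \left(\left(148 - 43 - \frac{25}{2}\right) + 268659\right) - 42826 = \left(\frac{185}{2} + 268659\right) - 42826 = \frac{537503}{2} - 42826 = \frac{451851}{2}$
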